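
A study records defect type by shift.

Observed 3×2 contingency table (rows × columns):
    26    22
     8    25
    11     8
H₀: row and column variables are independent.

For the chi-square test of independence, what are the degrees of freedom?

degrees of freedom = 2

df = (r−1)(c−1) = (3−1)·(2−1) = 2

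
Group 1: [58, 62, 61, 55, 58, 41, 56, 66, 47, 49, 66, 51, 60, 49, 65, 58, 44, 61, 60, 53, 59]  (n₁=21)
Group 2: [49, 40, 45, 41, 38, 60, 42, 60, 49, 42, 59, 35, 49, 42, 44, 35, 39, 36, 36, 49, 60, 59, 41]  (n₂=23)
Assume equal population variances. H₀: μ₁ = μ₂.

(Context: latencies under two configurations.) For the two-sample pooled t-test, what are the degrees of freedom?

df = n₁ + n₂ − 2 = 21 + 23 − 2 = 42

degrees of freedom = 42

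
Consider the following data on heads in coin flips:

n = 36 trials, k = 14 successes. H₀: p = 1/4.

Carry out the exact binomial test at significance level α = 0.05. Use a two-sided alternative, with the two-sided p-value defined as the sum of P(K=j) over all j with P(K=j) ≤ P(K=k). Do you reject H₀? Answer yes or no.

Exact binomial: n=36, k=14, p₀=1/4=0.2500
P(X=j) = C(n,j)·p₀^j·(1−p₀)^(n−j); p = Σ P(X=j) over j with P(X=j) ≤ P(X=14)
p-value (two-sided) = 0.08030
At α=0.05: p ≥ α → fail to reject H₀

reject H₀: no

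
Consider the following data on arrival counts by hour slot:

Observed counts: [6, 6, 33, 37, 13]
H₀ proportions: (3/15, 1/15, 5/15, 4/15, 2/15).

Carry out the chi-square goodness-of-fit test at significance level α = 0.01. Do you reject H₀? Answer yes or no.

reject H₀: yes

n = 95; E_i = n·p_i = [19.00, 6.33, 31.67, 25.33, 12.67]
χ² = (6−19.00)²/19.00 + (6−6.33)²/6.33 + (33−31.67)²/31.67 + (37−25.33)²/25.33 + (13−12.67)²/12.67 = 14.3500
df = 4
p-value (upper-tail) = 0.00626
At α=0.01: p < α → reject H₀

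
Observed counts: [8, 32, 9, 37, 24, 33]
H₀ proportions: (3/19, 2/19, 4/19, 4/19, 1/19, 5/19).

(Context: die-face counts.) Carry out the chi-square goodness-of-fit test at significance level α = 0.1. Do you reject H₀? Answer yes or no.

reject H₀: yes

n = 143; E_i = n·p_i = [22.58, 15.05, 30.11, 30.11, 7.53, 37.63]
χ² = (8−22.58)²/22.58 + (32−15.05)²/15.05 + (9−30.11)²/30.11 + (37−30.11)²/30.11 + (24−7.53)²/7.53 + (33−37.63)²/37.63 = 81.4967
df = 5
p-value (upper-tail) = 0.00000
At α=0.1: p < α → reject H₀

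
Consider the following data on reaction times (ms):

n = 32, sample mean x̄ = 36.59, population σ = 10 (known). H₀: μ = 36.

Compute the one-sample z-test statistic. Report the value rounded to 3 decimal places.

SE = σ/√n = 10/√32 = 1.7678
z = (x̄−μ₀)/SE = (36.59−36)/1.7678 = 0.3338

test statistic = 0.334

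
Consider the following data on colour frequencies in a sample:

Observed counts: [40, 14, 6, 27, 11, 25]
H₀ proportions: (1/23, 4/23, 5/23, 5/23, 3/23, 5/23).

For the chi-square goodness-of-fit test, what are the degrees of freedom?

df = k − 1 = 6 − 1 = 5

degrees of freedom = 5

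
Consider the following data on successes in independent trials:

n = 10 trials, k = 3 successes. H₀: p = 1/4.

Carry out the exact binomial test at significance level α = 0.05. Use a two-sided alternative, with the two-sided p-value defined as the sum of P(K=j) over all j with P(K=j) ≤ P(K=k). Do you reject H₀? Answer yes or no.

reject H₀: no

Exact binomial: n=10, k=3, p₀=1/4=0.2500
P(X=j) = C(n,j)·p₀^j·(1−p₀)^(n−j); p = Σ P(X=j) over j with P(X=j) ≤ P(X=3)
p-value (two-sided) = 0.71843
At α=0.05: p ≥ α → fail to reject H₀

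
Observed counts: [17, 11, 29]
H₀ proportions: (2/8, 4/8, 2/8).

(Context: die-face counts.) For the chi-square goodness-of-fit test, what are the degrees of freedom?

df = k − 1 = 3 − 1 = 2

degrees of freedom = 2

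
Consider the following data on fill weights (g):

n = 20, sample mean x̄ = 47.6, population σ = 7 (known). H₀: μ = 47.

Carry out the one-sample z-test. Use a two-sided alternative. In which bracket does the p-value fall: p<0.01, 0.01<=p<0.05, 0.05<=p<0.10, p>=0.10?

SE = σ/√n = 7/√20 = 1.5652
z = (x̄−μ₀)/SE = (47.6−47)/1.5652 = 0.3833
p-value (two-sided) = 0.70148
→ bracket: p>=0.10

p-value bracket: p>=0.10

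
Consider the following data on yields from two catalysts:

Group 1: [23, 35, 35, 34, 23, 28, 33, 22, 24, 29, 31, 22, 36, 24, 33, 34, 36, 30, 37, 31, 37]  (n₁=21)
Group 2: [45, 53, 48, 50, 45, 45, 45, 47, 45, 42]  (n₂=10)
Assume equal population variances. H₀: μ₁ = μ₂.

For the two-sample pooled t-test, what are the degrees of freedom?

df = n₁ + n₂ − 2 = 21 + 10 − 2 = 29

degrees of freedom = 29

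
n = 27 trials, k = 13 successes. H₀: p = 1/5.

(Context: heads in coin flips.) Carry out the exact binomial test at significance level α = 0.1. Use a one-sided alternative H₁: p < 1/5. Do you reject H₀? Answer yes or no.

Exact binomial: n=27, k=13, p₀=1/5=0.2000
P(X≤13) from Σ C(n,i)·p₀^i·(1−p₀)^(n−i)
p-value (one-sided, H₁ less) = 0.99977
At α=0.1: p ≥ α → fail to reject H₀

reject H₀: no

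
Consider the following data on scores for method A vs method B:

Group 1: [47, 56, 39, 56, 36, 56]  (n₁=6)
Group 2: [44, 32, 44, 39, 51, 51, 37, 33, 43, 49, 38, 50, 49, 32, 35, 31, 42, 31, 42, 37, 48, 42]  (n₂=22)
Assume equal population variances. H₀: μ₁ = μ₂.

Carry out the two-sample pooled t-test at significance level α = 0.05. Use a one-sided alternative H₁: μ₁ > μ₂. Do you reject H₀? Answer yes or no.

reject H₀: yes

x̄₁=48.333, s₁=9.136, n₁=6
x̄₂=40.909, s₂=6.865, n₂=22
s_p² = [5·9.136² + 21·6.865²]/26 = 54.1212
SE = √(s_p²·(1/6+1/22)) = 3.3883
t = (48.333−40.909)/3.3883 = 2.1912
df = 26
p-value (one-sided, H₁ greater) = 0.01880
At α=0.05: p < α → reject H₀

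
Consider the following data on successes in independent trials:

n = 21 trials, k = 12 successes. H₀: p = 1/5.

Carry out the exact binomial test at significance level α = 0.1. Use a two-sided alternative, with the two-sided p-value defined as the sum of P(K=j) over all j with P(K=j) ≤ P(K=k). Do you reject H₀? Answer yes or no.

Exact binomial: n=21, k=12, p₀=1/5=0.2000
P(X=j) = C(n,j)·p₀^j·(1−p₀)^(n−j); p = Σ P(X=j) over j with P(X=j) ≤ P(X=12)
p-value (two-sided) = 0.00019
At α=0.1: p < α → reject H₀

reject H₀: yes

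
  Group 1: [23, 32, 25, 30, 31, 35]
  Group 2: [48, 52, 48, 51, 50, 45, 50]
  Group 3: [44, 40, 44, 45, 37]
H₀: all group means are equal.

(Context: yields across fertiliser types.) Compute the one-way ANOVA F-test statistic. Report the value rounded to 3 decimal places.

Group means [29.33, 49.14, 42.00], grand mean 40.556
SSB = Σnᵢ(x̄ᵢ−x̄)² = 1282.254; SSW = ΣΣ(x−x̄ᵢ)² = 180.190
MSB = 1282.254/2 = 641.1270; MSW = 180.190/15 = 12.0127
F = MSB/MSW = 53.3708
df = (2, 15)

test statistic = 53.371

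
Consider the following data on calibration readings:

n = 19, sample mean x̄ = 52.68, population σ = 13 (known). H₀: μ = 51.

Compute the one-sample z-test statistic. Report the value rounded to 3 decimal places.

test statistic = 0.563

SE = σ/√n = 13/√19 = 2.9824
z = (x̄−μ₀)/SE = (52.68−51)/2.9824 = 0.5633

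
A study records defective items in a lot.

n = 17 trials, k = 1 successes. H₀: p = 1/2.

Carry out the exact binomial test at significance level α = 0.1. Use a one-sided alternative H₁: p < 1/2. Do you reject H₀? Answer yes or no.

reject H₀: yes

Exact binomial: n=17, k=1, p₀=1/2=0.5000
P(X≤1) from Σ C(n,i)·p₀^i·(1−p₀)^(n−i)
p-value (one-sided, H₁ less) = 0.00014
At α=0.1: p < α → reject H₀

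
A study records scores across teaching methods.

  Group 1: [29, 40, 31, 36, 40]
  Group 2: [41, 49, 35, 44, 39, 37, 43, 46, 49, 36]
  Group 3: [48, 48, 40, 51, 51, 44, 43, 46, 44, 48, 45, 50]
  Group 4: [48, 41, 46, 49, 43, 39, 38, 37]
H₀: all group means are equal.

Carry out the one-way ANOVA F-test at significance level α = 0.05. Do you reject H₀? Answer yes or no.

reject H₀: yes

Group means [35.20, 41.90, 46.50, 42.62], grand mean 42.686
SSB = Σnᵢ(x̄ᵢ−x̄)² = 460.968; SSW = ΣΣ(x−x̄ᵢ)² = 620.575
MSB = 460.968/3 = 153.6560; MSW = 620.575/31 = 20.0185
F = MSB/MSW = 7.6757
df = (3, 31)
p-value (upper-tail) = 0.00056
At α=0.05: p < α → reject H₀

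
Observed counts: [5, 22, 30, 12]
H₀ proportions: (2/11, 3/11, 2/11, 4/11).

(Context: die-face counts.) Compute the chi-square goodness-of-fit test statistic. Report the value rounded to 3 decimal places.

test statistic = 36.191

n = 69; E_i = n·p_i = [12.55, 18.82, 12.55, 25.09]
χ² = (5−12.55)²/12.55 + (22−18.82)²/18.82 + (30−12.55)²/12.55 + (12−25.09)²/25.09 = 36.1908
df = 3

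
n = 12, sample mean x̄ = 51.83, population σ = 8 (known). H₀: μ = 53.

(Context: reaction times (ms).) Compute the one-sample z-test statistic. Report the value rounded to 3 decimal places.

test statistic = -0.507

SE = σ/√n = 8/√12 = 2.3094
z = (x̄−μ₀)/SE = (51.83−53)/2.3094 = -0.5066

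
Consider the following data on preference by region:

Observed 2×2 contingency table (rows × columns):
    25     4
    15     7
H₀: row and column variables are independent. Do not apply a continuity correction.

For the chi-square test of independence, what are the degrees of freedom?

df = (r−1)(c−1) = (2−1)·(2−1) = 1

degrees of freedom = 1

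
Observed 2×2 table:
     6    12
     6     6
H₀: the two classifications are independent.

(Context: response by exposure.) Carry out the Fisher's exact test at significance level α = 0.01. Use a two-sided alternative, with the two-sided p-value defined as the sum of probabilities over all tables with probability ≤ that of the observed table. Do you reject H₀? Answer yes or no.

reject H₀: no

Margins: r₁=18, r₂=12, c₁=12, c₂=18, n=30
p_obs = C(18,6)·C(12,6)/C(30,12); sum pmf over tables with pmf ≤ p_obs
p-value (two-sided) = 0.45817
At α=0.01: p ≥ α → fail to reject H₀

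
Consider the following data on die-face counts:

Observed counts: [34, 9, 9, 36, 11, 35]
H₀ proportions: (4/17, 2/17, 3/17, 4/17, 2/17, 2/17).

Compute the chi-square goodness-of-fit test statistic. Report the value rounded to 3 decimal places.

n = 134; E_i = n·p_i = [31.53, 15.76, 23.65, 31.53, 15.76, 15.76]
χ² = (34−31.53)²/31.53 + (9−15.76)²/15.76 + (9−23.65)²/23.65 + (36−31.53)²/31.53 + (11−15.76)²/15.76 + (35−15.76)²/15.76 = 37.7127
df = 5

test statistic = 37.713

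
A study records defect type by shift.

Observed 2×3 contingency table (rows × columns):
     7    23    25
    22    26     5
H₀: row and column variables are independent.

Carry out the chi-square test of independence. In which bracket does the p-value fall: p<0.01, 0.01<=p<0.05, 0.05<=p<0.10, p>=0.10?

Row totals [55, 53], col totals [29, 49, 30], n=108
χ² = (7−14.77)²/14.77 + (23−24.95)²/24.95 + (25−15.28)²/15.28 + (22−14.23)²/14.23 + (26−24.05)²/24.05 + (5−14.72)²/14.72 = 21.2459
df = 2
p-value (upper-tail) = 0.00002
→ bracket: p<0.01

p-value bracket: p<0.01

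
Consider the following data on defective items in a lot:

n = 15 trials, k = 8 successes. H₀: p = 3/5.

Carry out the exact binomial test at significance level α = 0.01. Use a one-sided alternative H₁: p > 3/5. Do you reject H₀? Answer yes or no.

Exact binomial: n=15, k=8, p₀=3/5=0.6000
P(X≥8) from Σ C(n,i)·p₀^i·(1−p₀)^(n−i)
p-value (one-sided, H₁ greater) = 0.78690
At α=0.01: p ≥ α → fail to reject H₀

reject H₀: no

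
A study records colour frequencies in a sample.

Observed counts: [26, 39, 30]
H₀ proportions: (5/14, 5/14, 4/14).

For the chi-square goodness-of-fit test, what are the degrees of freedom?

df = k − 1 = 3 − 1 = 2

degrees of freedom = 2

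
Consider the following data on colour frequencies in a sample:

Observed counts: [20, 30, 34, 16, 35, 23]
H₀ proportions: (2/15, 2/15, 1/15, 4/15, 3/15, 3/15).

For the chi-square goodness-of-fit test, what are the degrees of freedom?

df = k − 1 = 6 − 1 = 5

degrees of freedom = 5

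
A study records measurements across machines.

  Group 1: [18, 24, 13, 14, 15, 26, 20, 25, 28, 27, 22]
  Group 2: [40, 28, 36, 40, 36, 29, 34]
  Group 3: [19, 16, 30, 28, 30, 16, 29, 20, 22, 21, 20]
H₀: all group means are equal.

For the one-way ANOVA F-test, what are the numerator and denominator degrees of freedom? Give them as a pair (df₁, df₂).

k = 3 groups, N = 29 total
df = (k−1, N−k) = (3−1, 29−3) = (2, 26)

degrees of freedom = [2, 26]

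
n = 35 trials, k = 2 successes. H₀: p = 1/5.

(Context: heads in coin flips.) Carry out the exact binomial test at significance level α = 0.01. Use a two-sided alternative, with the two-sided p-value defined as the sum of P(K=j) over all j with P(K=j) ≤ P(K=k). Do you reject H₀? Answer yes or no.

reject H₀: no

Exact binomial: n=35, k=2, p₀=1/5=0.2000
P(X=j) = C(n,j)·p₀^j·(1−p₀)^(n−j); p = Σ P(X=j) over j with P(X=j) ≤ P(X=2)
p-value (two-sided) = 0.03322
At α=0.01: p ≥ α → fail to reject H₀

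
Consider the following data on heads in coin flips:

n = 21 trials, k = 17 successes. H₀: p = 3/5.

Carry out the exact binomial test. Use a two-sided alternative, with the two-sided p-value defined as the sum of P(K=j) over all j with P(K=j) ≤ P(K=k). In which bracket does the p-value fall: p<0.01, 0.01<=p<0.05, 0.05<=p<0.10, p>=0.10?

p-value bracket: 0.05<=p<0.10

Exact binomial: n=21, k=17, p₀=3/5=0.6000
P(X=j) = C(n,j)·p₀^j·(1−p₀)^(n−j); p = Σ P(X=j) over j with P(X=j) ≤ P(X=17)
p-value (two-sided) = 0.07218
→ bracket: 0.05<=p<0.10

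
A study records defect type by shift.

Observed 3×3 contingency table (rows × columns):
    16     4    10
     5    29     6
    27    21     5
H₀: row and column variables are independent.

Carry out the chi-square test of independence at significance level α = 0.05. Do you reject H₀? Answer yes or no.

reject H₀: yes

Row totals [30, 40, 53], col totals [48, 54, 21], n=123
χ² = (16−11.71)²/11.71 + (4−13.17)²/13.17 + (10−5.12)²/5.12 + (5−15.61)²/15.61 + (29−17.56)²/17.56 + (6−6.83)²/6.83 + (27−20.68)²/20.68 + (21−23.27)²/23.27 + (5−9.05)²/9.05 = 31.3307
df = 4
p-value (upper-tail) = 0.00000
At α=0.05: p < α → reject H₀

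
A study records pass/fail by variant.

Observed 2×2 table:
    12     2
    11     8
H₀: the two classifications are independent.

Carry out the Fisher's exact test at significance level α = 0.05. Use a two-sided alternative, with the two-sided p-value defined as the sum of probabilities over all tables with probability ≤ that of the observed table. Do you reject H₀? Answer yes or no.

Margins: r₁=14, r₂=19, c₁=23, c₂=10, n=33
p_obs = C(14,12)·C(19,11)/C(33,23); sum pmf over tables with pmf ≤ p_obs
p-value (two-sided) = 0.13118
At α=0.05: p ≥ α → fail to reject H₀

reject H₀: no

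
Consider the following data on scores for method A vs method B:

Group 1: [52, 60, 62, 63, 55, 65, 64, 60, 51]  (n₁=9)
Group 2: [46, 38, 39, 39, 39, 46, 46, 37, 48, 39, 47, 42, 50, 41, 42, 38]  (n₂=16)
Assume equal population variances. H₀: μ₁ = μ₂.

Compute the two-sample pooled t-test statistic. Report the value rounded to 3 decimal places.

test statistic = 8.804

x̄₁=59.111, s₁=5.207, n₁=9
x̄₂=42.312, s₂=4.207, n₂=16
s_p² = [8·5.207² + 15·4.207²]/23 = 20.9707
SE = √(s_p²·(1/9+1/16)) = 1.9081
t = (59.111−42.312)/1.9081 = 8.8040
df = 23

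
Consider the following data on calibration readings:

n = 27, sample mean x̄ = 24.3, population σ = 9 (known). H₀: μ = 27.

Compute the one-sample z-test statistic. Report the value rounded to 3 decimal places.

SE = σ/√n = 9/√27 = 1.7321
z = (x̄−μ₀)/SE = (24.3−27)/1.7321 = -1.5588

test statistic = -1.559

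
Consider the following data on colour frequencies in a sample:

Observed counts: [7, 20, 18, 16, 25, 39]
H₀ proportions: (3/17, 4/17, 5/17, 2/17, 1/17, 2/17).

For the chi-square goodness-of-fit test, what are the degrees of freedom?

degrees of freedom = 5

df = k − 1 = 6 − 1 = 5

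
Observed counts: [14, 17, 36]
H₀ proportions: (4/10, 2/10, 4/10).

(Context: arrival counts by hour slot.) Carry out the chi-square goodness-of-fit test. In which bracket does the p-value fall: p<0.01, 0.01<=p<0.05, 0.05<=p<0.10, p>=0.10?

n = 67; E_i = n·p_i = [26.80, 13.40, 26.80]
χ² = (14−26.80)²/26.80 + (17−13.40)²/13.40 + (36−26.80)²/26.80 = 10.2388
df = 2
p-value (upper-tail) = 0.00598
→ bracket: p<0.01

p-value bracket: p<0.01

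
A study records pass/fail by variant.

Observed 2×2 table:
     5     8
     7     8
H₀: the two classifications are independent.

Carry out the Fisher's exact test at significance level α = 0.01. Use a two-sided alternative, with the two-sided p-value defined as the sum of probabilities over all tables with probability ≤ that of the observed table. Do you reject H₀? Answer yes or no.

reject H₀: no

Margins: r₁=13, r₂=15, c₁=12, c₂=16, n=28
p_obs = C(13,5)·C(15,7)/C(28,12); sum pmf over tables with pmf ≤ p_obs
p-value (two-sided) = 0.71768
At α=0.01: p ≥ α → fail to reject H₀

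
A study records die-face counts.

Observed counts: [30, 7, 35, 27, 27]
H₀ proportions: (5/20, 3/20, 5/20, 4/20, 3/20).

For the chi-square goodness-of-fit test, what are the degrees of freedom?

df = k − 1 = 5 − 1 = 4

degrees of freedom = 4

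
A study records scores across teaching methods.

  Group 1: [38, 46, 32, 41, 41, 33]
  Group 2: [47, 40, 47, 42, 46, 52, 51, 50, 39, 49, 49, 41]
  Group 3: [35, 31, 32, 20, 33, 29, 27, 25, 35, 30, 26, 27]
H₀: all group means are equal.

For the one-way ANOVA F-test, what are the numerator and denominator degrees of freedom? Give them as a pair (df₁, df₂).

degrees of freedom = [2, 27]

k = 3 groups, N = 30 total
df = (k−1, N−k) = (3−1, 30−3) = (2, 27)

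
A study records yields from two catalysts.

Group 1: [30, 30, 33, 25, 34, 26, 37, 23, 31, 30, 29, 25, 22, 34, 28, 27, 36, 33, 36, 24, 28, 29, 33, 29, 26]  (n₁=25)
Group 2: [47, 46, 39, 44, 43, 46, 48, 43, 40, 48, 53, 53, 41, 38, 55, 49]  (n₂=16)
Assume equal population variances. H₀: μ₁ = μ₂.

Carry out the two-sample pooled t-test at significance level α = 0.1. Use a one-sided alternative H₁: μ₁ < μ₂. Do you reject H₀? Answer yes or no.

reject H₀: yes

x̄₁=29.520, s₁=4.214, n₁=25
x̄₂=45.812, s₂=5.115, n₂=16
s_p² = [24·4.214² + 15·5.115²]/39 = 20.9917
SE = √(s_p²·(1/25+1/16)) = 1.4669
t = (29.520−45.812)/1.4669 = -11.1071
df = 39
p-value (one-sided, H₁ less) = 0.00000
At α=0.1: p < α → reject H₀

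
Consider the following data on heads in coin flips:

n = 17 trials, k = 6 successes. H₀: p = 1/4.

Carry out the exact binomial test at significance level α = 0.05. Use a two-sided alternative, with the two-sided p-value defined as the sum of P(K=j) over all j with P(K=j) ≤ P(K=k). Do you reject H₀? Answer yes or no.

Exact binomial: n=17, k=6, p₀=1/4=0.2500
P(X=j) = C(n,j)·p₀^j·(1−p₀)^(n−j); p = Σ P(X=j) over j with P(X=j) ≤ P(X=6)
p-value (two-sided) = 0.39840
At α=0.05: p ≥ α → fail to reject H₀

reject H₀: no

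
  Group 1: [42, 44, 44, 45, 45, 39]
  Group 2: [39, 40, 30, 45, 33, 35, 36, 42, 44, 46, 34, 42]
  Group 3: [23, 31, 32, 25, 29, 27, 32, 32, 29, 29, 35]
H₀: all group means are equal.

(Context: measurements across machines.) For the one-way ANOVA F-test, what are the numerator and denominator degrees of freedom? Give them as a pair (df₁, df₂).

k = 3 groups, N = 29 total
df = (k−1, N−k) = (3−1, 29−3) = (2, 26)

degrees of freedom = [2, 26]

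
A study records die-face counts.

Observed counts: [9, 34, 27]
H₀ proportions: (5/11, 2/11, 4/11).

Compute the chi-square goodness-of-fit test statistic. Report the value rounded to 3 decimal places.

test statistic = 52.014

n = 70; E_i = n·p_i = [31.82, 12.73, 25.45]
χ² = (9−31.82)²/31.82 + (34−12.73)²/12.73 + (27−25.45)²/25.45 = 52.0136
df = 2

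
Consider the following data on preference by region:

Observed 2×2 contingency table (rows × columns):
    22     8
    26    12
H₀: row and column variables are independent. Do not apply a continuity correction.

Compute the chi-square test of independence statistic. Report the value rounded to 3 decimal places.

test statistic = 0.195

Row totals [30, 38], col totals [48, 20], n=68
χ² = (22−21.18)²/21.18 + (8−8.82)²/8.82 + (26−26.82)²/26.82 + (12−11.18)²/11.18 = 0.1949
df = 1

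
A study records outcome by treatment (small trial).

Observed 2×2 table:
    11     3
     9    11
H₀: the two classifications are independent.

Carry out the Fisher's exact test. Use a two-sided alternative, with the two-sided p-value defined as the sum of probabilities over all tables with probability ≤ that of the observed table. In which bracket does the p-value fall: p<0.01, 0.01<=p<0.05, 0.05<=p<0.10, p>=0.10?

Margins: r₁=14, r₂=20, c₁=20, c₂=14, n=34
p_obs = C(14,11)·C(20,9)/C(34,20); sum pmf over tables with pmf ≤ p_obs
p-value (two-sided) = 0.07906
→ bracket: 0.05<=p<0.10

p-value bracket: 0.05<=p<0.10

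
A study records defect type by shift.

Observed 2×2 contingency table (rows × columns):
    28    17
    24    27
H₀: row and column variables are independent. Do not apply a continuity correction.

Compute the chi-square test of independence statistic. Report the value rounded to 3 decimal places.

test statistic = 2.214

Row totals [45, 51], col totals [52, 44], n=96
χ² = (28−24.38)²/24.38 + (17−20.62)²/20.62 + (24−27.62)²/27.62 + (27−23.38)²/23.38 = 2.2141
df = 1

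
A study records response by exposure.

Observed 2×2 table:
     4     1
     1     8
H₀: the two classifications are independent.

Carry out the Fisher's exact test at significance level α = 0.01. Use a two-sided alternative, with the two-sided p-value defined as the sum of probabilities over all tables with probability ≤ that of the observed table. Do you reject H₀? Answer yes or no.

reject H₀: no

Margins: r₁=5, r₂=9, c₁=5, c₂=9, n=14
p_obs = C(5,4)·C(9,1)/C(14,5); sum pmf over tables with pmf ≤ p_obs
p-value (two-sided) = 0.02298
At α=0.01: p ≥ α → fail to reject H₀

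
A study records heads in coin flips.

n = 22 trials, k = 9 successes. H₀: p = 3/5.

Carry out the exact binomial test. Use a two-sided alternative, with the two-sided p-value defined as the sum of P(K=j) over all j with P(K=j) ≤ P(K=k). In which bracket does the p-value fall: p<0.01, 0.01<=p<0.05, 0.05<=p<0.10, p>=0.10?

Exact binomial: n=22, k=9, p₀=3/5=0.6000
P(X=j) = C(n,j)·p₀^j·(1−p₀)^(n−j); p = Σ P(X=j) over j with P(X=j) ≤ P(X=9)
p-value (two-sided) = 0.08169
→ bracket: 0.05<=p<0.10

p-value bracket: 0.05<=p<0.10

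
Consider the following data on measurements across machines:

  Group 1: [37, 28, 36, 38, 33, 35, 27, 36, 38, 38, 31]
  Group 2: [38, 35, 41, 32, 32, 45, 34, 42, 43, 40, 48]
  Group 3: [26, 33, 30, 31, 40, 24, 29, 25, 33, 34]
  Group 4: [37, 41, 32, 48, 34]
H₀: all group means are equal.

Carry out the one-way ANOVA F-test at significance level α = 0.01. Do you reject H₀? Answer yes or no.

reject H₀: yes

Group means [34.27, 39.09, 30.50, 38.40], grand mean 35.243
SSB = Σnᵢ(x̄ᵢ−x̄)² = 448.020; SSW = ΣΣ(x−x̄ᵢ)² = 818.791
MSB = 448.020/3 = 149.3400; MSW = 818.791/33 = 24.8118
F = MSB/MSW = 6.0189
df = (3, 33)
p-value (upper-tail) = 0.00218
At α=0.01: p < α → reject H₀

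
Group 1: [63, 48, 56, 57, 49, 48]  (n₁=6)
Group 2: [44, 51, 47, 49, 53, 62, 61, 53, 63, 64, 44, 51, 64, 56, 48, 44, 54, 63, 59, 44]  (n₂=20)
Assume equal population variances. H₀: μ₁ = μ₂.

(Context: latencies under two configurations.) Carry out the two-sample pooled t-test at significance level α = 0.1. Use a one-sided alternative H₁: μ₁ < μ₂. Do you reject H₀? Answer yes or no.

reject H₀: no

x̄₁=53.500, s₁=6.156, n₁=6
x̄₂=53.700, s₂=7.371, n₂=20
s_p² = [5·6.156² + 19·7.371²]/24 = 50.9042
SE = √(s_p²·(1/6+1/20)) = 3.3210
t = (53.500−53.700)/3.3210 = -0.0602
df = 24
p-value (one-sided, H₁ less) = 0.47624
At α=0.1: p ≥ α → fail to reject H₀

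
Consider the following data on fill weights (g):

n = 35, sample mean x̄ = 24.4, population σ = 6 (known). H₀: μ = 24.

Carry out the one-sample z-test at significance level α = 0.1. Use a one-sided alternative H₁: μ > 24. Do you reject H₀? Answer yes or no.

reject H₀: no

SE = σ/√n = 6/√35 = 1.0142
z = (x̄−μ₀)/SE = (24.4−24)/1.0142 = 0.3944
p-value (one-sided, H₁ greater) = 0.34664
At α=0.1: p ≥ α → fail to reject H₀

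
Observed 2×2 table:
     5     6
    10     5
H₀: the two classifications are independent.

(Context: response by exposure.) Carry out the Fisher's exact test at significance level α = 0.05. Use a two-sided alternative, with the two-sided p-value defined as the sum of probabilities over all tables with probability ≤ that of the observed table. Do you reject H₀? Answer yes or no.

Margins: r₁=11, r₂=15, c₁=15, c₂=11, n=26
p_obs = C(11,5)·C(15,10)/C(26,15); sum pmf over tables with pmf ≤ p_obs
p-value (two-sided) = 0.42586
At α=0.05: p ≥ α → fail to reject H₀

reject H₀: no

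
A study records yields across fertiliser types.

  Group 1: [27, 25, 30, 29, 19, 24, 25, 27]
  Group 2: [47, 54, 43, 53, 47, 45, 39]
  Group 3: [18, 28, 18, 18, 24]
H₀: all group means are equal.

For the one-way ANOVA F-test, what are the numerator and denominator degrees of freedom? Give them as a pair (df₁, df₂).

degrees of freedom = [2, 17]

k = 3 groups, N = 20 total
df = (k−1, N−k) = (3−1, 20−3) = (2, 17)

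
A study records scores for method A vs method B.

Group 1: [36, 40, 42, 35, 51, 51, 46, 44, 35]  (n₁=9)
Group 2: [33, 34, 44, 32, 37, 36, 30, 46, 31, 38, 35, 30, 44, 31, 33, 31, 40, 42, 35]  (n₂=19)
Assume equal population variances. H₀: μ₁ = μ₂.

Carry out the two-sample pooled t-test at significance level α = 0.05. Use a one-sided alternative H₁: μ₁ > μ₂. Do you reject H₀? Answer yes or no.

x̄₁=42.222, s₁=6.320, n₁=9
x̄₂=35.895, s₂=5.120, n₂=19
s_p² = [8·6.320² + 18·5.120²]/26 = 30.4363
SE = √(s_p²·(1/9+1/19)) = 2.2324
t = (42.222−35.895)/2.2324 = 2.8344
df = 26
p-value (one-sided, H₁ greater) = 0.00438
At α=0.05: p < α → reject H₀

reject H₀: yes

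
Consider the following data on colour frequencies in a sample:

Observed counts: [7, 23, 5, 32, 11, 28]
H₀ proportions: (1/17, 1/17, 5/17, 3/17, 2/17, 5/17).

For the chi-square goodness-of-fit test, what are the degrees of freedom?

degrees of freedom = 5

df = k − 1 = 6 − 1 = 5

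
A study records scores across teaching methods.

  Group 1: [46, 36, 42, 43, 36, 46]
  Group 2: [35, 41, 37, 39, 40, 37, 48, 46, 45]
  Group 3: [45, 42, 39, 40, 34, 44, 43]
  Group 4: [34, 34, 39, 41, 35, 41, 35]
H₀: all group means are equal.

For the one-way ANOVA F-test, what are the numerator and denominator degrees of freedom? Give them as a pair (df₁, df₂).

degrees of freedom = [3, 25]

k = 4 groups, N = 29 total
df = (k−1, N−k) = (4−1, 29−4) = (3, 25)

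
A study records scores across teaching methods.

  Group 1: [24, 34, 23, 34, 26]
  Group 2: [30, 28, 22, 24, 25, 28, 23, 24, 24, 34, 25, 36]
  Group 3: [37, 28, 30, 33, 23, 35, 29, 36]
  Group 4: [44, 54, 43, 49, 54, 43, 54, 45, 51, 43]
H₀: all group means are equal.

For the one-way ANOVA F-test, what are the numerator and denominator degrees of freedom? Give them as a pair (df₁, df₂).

k = 4 groups, N = 35 total
df = (k−1, N−k) = (4−1, 35−4) = (3, 31)

degrees of freedom = [3, 31]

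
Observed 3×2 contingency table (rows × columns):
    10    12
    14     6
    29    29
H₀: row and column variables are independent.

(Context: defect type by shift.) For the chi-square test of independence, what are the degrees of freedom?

df = (r−1)(c−1) = (3−1)·(2−1) = 2

degrees of freedom = 2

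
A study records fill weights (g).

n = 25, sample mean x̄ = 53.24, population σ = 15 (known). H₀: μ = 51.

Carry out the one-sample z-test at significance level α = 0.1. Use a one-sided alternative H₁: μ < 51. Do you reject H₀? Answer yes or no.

reject H₀: no

SE = σ/√n = 15/√25 = 3.0000
z = (x̄−μ₀)/SE = (53.24−51)/3.0000 = 0.7467
p-value (one-sided, H₁ less) = 0.77237
At α=0.1: p ≥ α → fail to reject H₀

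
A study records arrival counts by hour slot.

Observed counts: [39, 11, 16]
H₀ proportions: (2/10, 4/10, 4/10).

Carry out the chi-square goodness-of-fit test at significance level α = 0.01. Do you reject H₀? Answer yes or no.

n = 66; E_i = n·p_i = [13.20, 26.40, 26.40]
χ² = (39−13.20)²/13.20 + (11−26.40)²/26.40 + (16−26.40)²/26.40 = 63.5076
df = 2
p-value (upper-tail) = 0.00000
At α=0.01: p < α → reject H₀

reject H₀: yes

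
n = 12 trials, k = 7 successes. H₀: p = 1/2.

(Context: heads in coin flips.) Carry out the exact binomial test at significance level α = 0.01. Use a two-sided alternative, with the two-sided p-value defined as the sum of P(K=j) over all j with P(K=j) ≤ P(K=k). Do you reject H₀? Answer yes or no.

Exact binomial: n=12, k=7, p₀=1/2=0.5000
P(X=j) = C(n,j)·p₀^j·(1−p₀)^(n−j); p = Σ P(X=j) over j with P(X=j) ≤ P(X=7)
p-value (two-sided) = 0.77441
At α=0.01: p ≥ α → fail to reject H₀

reject H₀: no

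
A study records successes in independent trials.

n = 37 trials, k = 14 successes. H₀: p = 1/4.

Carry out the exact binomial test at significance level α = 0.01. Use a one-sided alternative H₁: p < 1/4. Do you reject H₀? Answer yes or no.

reject H₀: no

Exact binomial: n=37, k=14, p₀=1/4=0.2500
P(X≤14) from Σ C(n,i)·p₀^i·(1−p₀)^(n−i)
p-value (one-sided, H₁ less) = 0.97278
At α=0.01: p ≥ α → fail to reject H₀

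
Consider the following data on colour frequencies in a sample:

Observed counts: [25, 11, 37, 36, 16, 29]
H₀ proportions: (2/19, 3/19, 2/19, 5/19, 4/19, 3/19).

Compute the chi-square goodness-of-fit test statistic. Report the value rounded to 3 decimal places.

test statistic = 48.445

n = 154; E_i = n·p_i = [16.21, 24.32, 16.21, 40.53, 32.42, 24.32]
χ² = (25−16.21)²/16.21 + (11−24.32)²/24.32 + (37−16.21)²/16.21 + (36−40.53)²/40.53 + (16−32.42)²/32.42 + (29−24.32)²/24.32 = 48.4446
df = 5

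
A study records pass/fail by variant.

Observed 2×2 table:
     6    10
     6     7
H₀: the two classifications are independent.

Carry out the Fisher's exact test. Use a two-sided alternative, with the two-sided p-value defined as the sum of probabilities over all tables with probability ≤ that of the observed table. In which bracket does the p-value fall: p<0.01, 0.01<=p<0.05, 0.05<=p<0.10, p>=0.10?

p-value bracket: p>=0.10

Margins: r₁=16, r₂=13, c₁=12, c₂=17, n=29
p_obs = C(16,6)·C(13,6)/C(29,12); sum pmf over tables with pmf ≤ p_obs
p-value (two-sided) = 0.71629
→ bracket: p>=0.10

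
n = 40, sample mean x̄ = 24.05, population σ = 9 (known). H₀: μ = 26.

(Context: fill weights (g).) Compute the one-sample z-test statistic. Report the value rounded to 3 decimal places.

SE = σ/√n = 9/√40 = 1.4230
z = (x̄−μ₀)/SE = (24.05−26)/1.4230 = -1.3703

test statistic = -1.370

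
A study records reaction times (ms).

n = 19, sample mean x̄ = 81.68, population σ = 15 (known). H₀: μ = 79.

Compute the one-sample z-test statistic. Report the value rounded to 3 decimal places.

SE = σ/√n = 15/√19 = 3.4412
z = (x̄−μ₀)/SE = (81.68−79)/3.4412 = 0.7788

test statistic = 0.779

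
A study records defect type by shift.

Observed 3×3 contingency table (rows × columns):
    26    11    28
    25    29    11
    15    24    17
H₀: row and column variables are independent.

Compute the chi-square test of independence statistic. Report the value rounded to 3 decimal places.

test statistic = 18.021

Row totals [65, 65, 56], col totals [66, 64, 56], n=186
χ² = (26−23.06)²/23.06 + (11−22.37)²/22.37 + (28−19.57)²/19.57 + (25−23.06)²/23.06 + (29−22.37)²/22.37 + (11−19.57)²/19.57 + (15−19.87)²/19.87 + (24−19.27)²/19.27 + (17−16.86)²/16.86 = 18.0209
df = 4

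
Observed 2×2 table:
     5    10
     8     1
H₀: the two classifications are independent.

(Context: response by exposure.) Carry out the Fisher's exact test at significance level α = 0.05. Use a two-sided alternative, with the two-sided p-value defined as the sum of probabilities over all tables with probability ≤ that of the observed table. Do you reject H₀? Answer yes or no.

reject H₀: yes

Margins: r₁=15, r₂=9, c₁=13, c₂=11, n=24
p_obs = C(15,5)·C(9,8)/C(24,13); sum pmf over tables with pmf ≤ p_obs
p-value (two-sided) = 0.01306
At α=0.05: p < α → reject H₀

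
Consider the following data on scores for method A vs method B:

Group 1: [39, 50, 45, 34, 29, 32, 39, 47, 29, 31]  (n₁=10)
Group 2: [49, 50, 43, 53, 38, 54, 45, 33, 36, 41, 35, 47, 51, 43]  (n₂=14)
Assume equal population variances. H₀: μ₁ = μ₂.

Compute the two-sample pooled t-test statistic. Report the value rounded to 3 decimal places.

x̄₁=37.500, s₁=7.721, n₁=10
x̄₂=44.143, s₂=6.871, n₂=14
s_p² = [9·7.721² + 13·6.871²]/22 = 52.2825
SE = √(s_p²·(1/10+1/14)) = 2.9938
t = (37.500−44.143)/2.9938 = -2.2189
df = 22

test statistic = -2.219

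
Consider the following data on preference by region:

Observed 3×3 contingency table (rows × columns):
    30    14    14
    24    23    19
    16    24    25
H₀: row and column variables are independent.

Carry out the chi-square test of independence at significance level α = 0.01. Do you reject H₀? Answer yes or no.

Row totals [58, 66, 65], col totals [70, 61, 58], n=189
χ² = (30−21.48)²/21.48 + (14−18.72)²/18.72 + (14−17.80)²/17.80 + (24−24.44)²/24.44 + (23−21.30)²/21.30 + (19−20.25)²/20.25 + (16−24.07)²/24.07 + (24−20.98)²/20.98 + (25−19.95)²/19.95 = 10.0229
df = 4
p-value (upper-tail) = 0.04004
At α=0.01: p ≥ α → fail to reject H₀

reject H₀: no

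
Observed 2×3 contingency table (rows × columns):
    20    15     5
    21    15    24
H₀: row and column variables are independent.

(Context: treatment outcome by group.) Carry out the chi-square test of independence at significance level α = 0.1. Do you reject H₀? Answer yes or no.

reject H₀: yes

Row totals [40, 60], col totals [41, 30, 29], n=100
χ² = (20−16.40)²/16.40 + (15−12.00)²/12.00 + (5−11.60)²/11.60 + (21−24.60)²/24.60 + (15−18.00)²/18.00 + (24−17.40)²/17.40 = 8.8257
df = 2
p-value (upper-tail) = 0.01212
At α=0.1: p < α → reject H₀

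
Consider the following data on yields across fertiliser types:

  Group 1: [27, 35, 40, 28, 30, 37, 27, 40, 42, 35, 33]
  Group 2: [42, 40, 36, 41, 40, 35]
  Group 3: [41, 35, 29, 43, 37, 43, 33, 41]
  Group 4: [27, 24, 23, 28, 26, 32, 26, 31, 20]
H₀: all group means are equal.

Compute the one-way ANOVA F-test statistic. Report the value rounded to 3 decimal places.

Group means [34.00, 39.00, 37.75, 26.33], grand mean 33.735
SSB = Σnᵢ(x̄ᵢ−x̄)² = 789.118; SSW = ΣΣ(x−x̄ᵢ)² = 635.500
MSB = 789.118/3 = 263.0392; MSW = 635.500/30 = 21.1833
F = MSB/MSW = 12.4173
df = (3, 30)

test statistic = 12.417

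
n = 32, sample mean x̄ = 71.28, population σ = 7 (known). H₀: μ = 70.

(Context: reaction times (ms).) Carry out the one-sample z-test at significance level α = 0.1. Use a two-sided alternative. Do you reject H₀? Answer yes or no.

reject H₀: no

SE = σ/√n = 7/√32 = 1.2374
z = (x̄−μ₀)/SE = (71.28−70)/1.2374 = 1.0344
p-value (two-sided) = 0.30095
At α=0.1: p ≥ α → fail to reject H₀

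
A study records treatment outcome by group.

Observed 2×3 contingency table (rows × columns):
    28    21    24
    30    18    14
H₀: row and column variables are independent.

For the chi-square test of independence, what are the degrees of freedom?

degrees of freedom = 2

df = (r−1)(c−1) = (2−1)·(3−1) = 2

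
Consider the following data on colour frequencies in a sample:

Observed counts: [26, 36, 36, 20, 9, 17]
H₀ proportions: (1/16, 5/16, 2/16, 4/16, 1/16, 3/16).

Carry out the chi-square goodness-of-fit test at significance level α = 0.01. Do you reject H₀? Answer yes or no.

reject H₀: yes

n = 144; E_i = n·p_i = [9.00, 45.00, 18.00, 36.00, 9.00, 27.00]
χ² = (26−9.00)²/9.00 + (36−45.00)²/45.00 + (36−18.00)²/18.00 + (20−36.00)²/36.00 + (9−9.00)²/9.00 + (17−27.00)²/27.00 = 62.7259
df = 5
p-value (upper-tail) = 0.00000
At α=0.01: p < α → reject H₀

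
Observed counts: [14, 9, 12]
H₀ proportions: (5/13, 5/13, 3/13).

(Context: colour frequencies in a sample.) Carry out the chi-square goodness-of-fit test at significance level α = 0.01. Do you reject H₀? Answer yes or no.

reject H₀: no

n = 35; E_i = n·p_i = [13.46, 13.46, 8.08]
χ² = (14−13.46)²/13.46 + (9−13.46)²/13.46 + (12−8.08)²/8.08 = 3.4057
df = 2
p-value (upper-tail) = 0.18216
At α=0.01: p ≥ α → fail to reject H₀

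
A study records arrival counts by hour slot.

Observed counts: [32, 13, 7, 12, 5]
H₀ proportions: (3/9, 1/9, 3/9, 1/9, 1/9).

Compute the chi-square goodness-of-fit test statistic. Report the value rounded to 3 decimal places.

n = 69; E_i = n·p_i = [23.00, 7.67, 23.00, 7.67, 7.67]
χ² = (32−23.00)²/23.00 + (13−7.67)²/7.67 + (7−23.00)²/23.00 + (12−7.67)²/7.67 + (5−7.67)²/7.67 = 21.7391
df = 4

test statistic = 21.739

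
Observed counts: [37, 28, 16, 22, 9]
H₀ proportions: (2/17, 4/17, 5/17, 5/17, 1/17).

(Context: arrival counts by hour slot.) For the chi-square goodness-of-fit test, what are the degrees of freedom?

degrees of freedom = 4

df = k − 1 = 5 − 1 = 4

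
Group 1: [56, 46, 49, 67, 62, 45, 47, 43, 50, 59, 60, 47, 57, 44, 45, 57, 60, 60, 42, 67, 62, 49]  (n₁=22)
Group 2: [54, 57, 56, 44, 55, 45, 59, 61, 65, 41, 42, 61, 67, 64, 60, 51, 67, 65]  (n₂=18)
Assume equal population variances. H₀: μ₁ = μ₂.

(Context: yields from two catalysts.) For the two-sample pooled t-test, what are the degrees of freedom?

df = n₁ + n₂ − 2 = 22 + 18 − 2 = 38

degrees of freedom = 38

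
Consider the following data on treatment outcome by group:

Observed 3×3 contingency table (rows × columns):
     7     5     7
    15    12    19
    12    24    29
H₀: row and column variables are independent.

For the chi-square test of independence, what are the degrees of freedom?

df = (r−1)(c−1) = (3−1)·(3−1) = 4

degrees of freedom = 4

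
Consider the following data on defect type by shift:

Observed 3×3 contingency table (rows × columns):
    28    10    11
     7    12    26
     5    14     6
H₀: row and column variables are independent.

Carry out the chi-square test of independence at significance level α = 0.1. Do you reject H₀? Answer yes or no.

reject H₀: yes

Row totals [49, 45, 25], col totals [40, 36, 43], n=119
χ² = (28−16.47)²/16.47 + (10−14.82)²/14.82 + (11−17.71)²/17.71 + (7−15.13)²/15.13 + (12−13.61)²/13.61 + (26−16.26)²/16.26 + (5−8.40)²/8.40 + (14−7.56)²/7.56 + (6−9.03)²/9.03 = 30.4459
df = 4
p-value (upper-tail) = 0.00000
At α=0.1: p < α → reject H₀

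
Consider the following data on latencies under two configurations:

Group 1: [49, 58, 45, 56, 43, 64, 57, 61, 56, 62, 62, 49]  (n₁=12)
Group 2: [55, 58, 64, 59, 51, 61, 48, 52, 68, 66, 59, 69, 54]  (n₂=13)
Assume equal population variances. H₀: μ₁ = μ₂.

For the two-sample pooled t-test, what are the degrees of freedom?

df = n₁ + n₂ − 2 = 12 + 13 − 2 = 23

degrees of freedom = 23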